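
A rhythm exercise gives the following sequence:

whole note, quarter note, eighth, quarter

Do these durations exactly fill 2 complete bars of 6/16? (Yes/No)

One bar of 6/16 = 3 eighth notes, so 2 bars = 6.
Express everything in eighth notes: whole note = 8; quarter note = 2; eighth = 1; quarter = 2.
Sum: 8 + 2 + 1 + 2 = 13.
13 exceeds 6, so the answer is No.

No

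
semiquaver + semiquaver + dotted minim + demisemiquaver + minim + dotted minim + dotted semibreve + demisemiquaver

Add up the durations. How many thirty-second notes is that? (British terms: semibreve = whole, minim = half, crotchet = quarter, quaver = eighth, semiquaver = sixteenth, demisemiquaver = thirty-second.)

Working in thirty-second notes: semiquaver = 2; semiquaver = 2; dotted minim = 24; demisemiquaver = 1; minim = 16; dotted minim = 24; dotted semibreve = 48; demisemiquaver = 1.
Sum: 2 + 2 + 24 + 1 + 16 + 24 + 48 + 1 = 118 thirty-second notes.

118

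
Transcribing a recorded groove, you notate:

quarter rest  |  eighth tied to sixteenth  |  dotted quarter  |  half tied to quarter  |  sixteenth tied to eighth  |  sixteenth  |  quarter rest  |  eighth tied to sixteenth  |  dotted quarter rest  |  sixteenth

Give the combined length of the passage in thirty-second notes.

86

Express everything in thirty-second notes: quarter rest = 8; eighth tied to sixteenth (eighth + sixteenth) = 6; dotted quarter = 12; half tied to quarter (half + quarter) = 24; sixteenth tied to eighth (sixteenth + eighth) = 6; sixteenth = 2; quarter rest = 8; eighth tied to sixteenth (eighth + sixteenth) = 6; dotted quarter rest = 12; sixteenth = 2.
Sum: 8 + 6 + 12 + 24 + 6 + 2 + 8 + 6 + 12 + 2 = 86 thirty-second notes.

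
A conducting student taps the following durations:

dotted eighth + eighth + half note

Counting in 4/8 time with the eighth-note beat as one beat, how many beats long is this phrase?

One eighth-note beat = 2 sixteenth notes.
Convert each value to sixteenth notes: dotted eighth = 3; eighth = 2; half note = 8.
Altogether 3 + 2 + 8 = 13.
13 ÷ 2 = 6.5 beats.

6.5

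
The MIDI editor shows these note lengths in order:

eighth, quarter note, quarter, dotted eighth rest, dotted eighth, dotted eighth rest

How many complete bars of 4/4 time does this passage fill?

1

One bar of 4/4 = 16 sixteenth notes.
Each duration in sixteenth notes: eighth = 2; quarter note = 4; quarter = 4; dotted eighth rest = 3; dotted eighth = 3; dotted eighth rest = 3.
Altogether 2 + 4 + 4 + 3 + 3 + 3 = 19.
19 ÷ 16 = 1 complete bar with 3 left over.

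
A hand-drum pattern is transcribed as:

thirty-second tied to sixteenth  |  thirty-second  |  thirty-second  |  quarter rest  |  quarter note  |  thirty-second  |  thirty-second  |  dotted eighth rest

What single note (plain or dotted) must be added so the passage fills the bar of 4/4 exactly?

dotted sixteenth note

The bar of 4/4 = 32 thirty-second notes.
Convert each value to thirty-second notes: thirty-second tied to sixteenth (thirty-second + sixteenth) = 3; thirty-second = 1; thirty-second = 1; quarter rest = 8; quarter note = 8; thirty-second = 1; thirty-second = 1; dotted eighth rest = 6.
Sum: 3 + 1 + 1 + 8 + 8 + 1 + 1 + 6 = 29.
Remaining: 32 − 29 = 3 thirty-second notes, which is a dotted sixteenth note.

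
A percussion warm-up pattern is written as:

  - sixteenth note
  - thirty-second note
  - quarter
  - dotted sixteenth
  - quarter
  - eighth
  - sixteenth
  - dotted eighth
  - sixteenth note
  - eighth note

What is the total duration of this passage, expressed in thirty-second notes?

Express everything in thirty-second notes: sixteenth note = 2; thirty-second note = 1; quarter = 8; dotted sixteenth = 3; quarter = 8; eighth = 4; sixteenth = 2; dotted eighth = 6; sixteenth note = 2; eighth note = 4.
Adding: 2 + 1 + 8 + 3 + 8 + 4 + 2 + 6 + 2 + 4 = 40 thirty-second notes.

40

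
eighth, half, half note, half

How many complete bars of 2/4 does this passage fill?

One bar of 2/4 = 4 eighth notes.
Convert each value to eighth notes: eighth = 1; half = 4; half note = 4; half = 4.
Altogether 1 + 4 + 4 + 4 = 13.
13 ÷ 4 = 3 complete bars with 1 left over.

3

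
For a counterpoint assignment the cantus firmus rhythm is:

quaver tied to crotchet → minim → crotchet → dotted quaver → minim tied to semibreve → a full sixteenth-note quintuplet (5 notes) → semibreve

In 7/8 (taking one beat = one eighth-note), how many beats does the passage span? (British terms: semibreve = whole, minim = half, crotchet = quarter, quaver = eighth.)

32.5

One eighth-note beat = 2 sixteenth notes.
Express everything in sixteenth notes: quaver tied to crotchet (quaver + crotchet) = 6; minim = 8; crotchet = 4; dotted quaver = 3; minim tied to semibreve (minim + semibreve) = 24; a full sixteenth-note quintuplet (5 notes) (five quintuplet sixteenths span one quarter) = 4; semibreve = 16.
Total: 6 + 8 + 4 + 3 + 24 + 4 + 16 = 65.
65 ÷ 2 = 32.5 beats.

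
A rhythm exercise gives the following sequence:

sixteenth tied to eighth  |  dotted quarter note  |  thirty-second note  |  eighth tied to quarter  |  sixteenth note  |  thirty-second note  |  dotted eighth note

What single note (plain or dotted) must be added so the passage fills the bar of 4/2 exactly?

dotted half note

The bar of 4/2 = 64 thirty-second notes.
In thirty-second notes: sixteenth tied to eighth (sixteenth + eighth) = 6; dotted quarter note = 12; thirty-second note = 1; eighth tied to quarter (eighth + quarter) = 12; sixteenth note = 2; thirty-second note = 1; dotted eighth note = 6.
Adding: 6 + 12 + 1 + 12 + 2 + 1 + 6 = 40.
Remaining: 64 − 40 = 24 thirty-second notes, which is a dotted half note.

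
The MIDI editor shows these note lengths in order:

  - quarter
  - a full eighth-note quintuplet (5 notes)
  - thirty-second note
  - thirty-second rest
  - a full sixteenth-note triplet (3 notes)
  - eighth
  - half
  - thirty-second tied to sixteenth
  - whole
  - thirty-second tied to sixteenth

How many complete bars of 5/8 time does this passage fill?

One bar of 5/8 = 20 thirty-second notes.
Express everything in thirty-second notes: quarter = 8; a full eighth-note quintuplet (5 notes) (five quintuplet eighths span one half) = 16; thirty-second note = 1; thirty-second rest = 1; a full sixteenth-note triplet (3 notes) (three triplet sixteenths span one eighth) = 4; eighth = 4; half = 16; thirty-second tied to sixteenth (thirty-second + sixteenth) = 3; whole = 32; thirty-second tied to sixteenth (thirty-second + sixteenth) = 3.
Total: 8 + 16 + 1 + 1 + 4 + 4 + 16 + 3 + 32 + 3 = 88.
88 ÷ 20 = 4 complete bars with 8 left over.

4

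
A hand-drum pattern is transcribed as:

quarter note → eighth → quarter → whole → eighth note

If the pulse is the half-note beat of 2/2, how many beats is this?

One half-note beat = 4 eighth notes.
Express everything in eighth notes: quarter note = 2; eighth = 1; quarter = 2; whole = 8; eighth note = 1.
Total: 2 + 1 + 2 + 8 + 1 = 14.
14 ÷ 4 = 3.5 beats.

3.5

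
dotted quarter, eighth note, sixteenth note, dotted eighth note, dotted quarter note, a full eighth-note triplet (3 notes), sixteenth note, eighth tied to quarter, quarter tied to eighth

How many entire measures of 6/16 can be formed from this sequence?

One bar of 6/16 = 6 sixteenth notes.
In sixteenth notes: dotted quarter = 6; eighth note = 2; sixteenth note = 1; dotted eighth note = 3; dotted quarter note = 6; a full eighth-note triplet (3 notes) (three triplet eighths span one quarter) = 4; sixteenth note = 1; eighth tied to quarter (eighth + quarter) = 6; quarter tied to eighth (quarter + eighth) = 6.
Altogether 6 + 2 + 1 + 3 + 6 + 4 + 1 + 6 + 6 = 35.
35 ÷ 6 = 5 complete bars with 5 left over.

5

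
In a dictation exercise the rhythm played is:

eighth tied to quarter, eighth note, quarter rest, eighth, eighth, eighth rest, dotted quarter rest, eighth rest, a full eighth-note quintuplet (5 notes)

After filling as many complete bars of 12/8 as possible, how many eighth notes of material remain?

5

One bar of 12/8 = 12 eighth notes.
In eighth notes: eighth tied to quarter (eighth + quarter) = 3; eighth note = 1; quarter rest = 2; eighth = 1; eighth = 1; eighth rest = 1; dotted quarter rest = 3; eighth rest = 1; a full eighth-note quintuplet (5 notes) (five quintuplet eighths span one half) = 4.
Adding: 3 + 1 + 2 + 1 + 1 + 1 + 3 + 1 + 4 = 17.
17 ÷ 12 = 1 complete bar with 5 eighth notes remaining.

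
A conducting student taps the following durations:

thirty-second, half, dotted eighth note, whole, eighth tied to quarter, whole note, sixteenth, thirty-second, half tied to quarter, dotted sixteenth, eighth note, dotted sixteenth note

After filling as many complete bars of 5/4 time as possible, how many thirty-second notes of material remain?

16

One bar of 5/4 = 40 thirty-second notes.
Working in thirty-second notes: thirty-second = 1; half = 16; dotted eighth note = 6; whole = 32; eighth tied to quarter (eighth + quarter) = 12; whole note = 32; sixteenth = 2; thirty-second = 1; half tied to quarter (half + quarter) = 24; dotted sixteenth = 3; eighth note = 4; dotted sixteenth note = 3.
Total: 1 + 16 + 6 + 32 + 12 + 32 + 2 + 1 + 24 + 3 + 4 + 3 = 136.
136 ÷ 40 = 3 complete bars with 16 thirty-second notes remaining.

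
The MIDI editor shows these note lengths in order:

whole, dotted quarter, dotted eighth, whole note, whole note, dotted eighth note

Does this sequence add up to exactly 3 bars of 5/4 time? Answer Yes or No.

Yes

One bar of 5/4 = 20 sixteenth notes, so 3 bars = 60.
In sixteenth notes: whole = 16; dotted quarter = 6; dotted eighth = 3; whole note = 16; whole note = 16; dotted eighth note = 3.
Total: 16 + 6 + 3 + 16 + 16 + 3 = 60.
60 equals 60, so the answer is Yes.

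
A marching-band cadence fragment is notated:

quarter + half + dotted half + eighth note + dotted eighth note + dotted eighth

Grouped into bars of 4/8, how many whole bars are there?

One bar of 4/8 = 8 sixteenth notes.
Working in sixteenth notes: quarter = 4; half = 8; dotted half = 12; eighth note = 2; dotted eighth note = 3; dotted eighth = 3.
Altogether 4 + 8 + 12 + 2 + 3 + 3 = 32.
32 ÷ 8 = 4 complete bars with 0 left over.

4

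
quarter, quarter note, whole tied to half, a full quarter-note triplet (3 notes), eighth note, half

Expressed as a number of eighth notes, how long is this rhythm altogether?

25

Each duration in eighth notes: quarter = 2; quarter note = 2; whole tied to half (whole + half) = 12; a full quarter-note triplet (3 notes) (three triplet quarters span one half) = 4; eighth note = 1; half = 4.
Adding: 2 + 2 + 12 + 4 + 1 + 4 = 25 eighth notes.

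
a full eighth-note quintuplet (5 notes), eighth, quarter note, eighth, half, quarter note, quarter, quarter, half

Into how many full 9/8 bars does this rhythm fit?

One bar of 9/8 = 9 eighth notes.
Working in eighth notes: a full eighth-note quintuplet (5 notes) (five quintuplet eighths span one half) = 4; eighth = 1; quarter note = 2; eighth = 1; half = 4; quarter note = 2; quarter = 2; quarter = 2; half = 4.
Altogether 4 + 1 + 2 + 1 + 4 + 2 + 2 + 2 + 4 = 22.
22 ÷ 9 = 2 complete bars with 4 left over.

2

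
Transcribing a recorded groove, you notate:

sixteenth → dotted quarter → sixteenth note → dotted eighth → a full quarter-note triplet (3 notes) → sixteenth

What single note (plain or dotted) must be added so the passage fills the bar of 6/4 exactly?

The bar of 6/4 = 24 sixteenth notes.
In sixteenth notes: sixteenth = 1; dotted quarter = 6; sixteenth note = 1; dotted eighth = 3; a full quarter-note triplet (3 notes) (three triplet quarters span one half) = 8; sixteenth = 1.
Sum: 1 + 6 + 1 + 3 + 8 + 1 = 20.
Remaining: 24 − 20 = 4 sixteenth notes, which is a quarter note.

quarter note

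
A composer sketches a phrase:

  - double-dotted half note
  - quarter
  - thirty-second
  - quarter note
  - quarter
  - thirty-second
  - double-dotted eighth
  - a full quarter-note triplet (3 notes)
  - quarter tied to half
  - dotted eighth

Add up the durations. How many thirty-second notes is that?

107

Express everything in thirty-second notes: double-dotted half note = 28; quarter = 8; thirty-second = 1; quarter note = 8; quarter = 8; thirty-second = 1; double-dotted eighth = 7; a full quarter-note triplet (3 notes) (three triplet quarters span one half) = 16; quarter tied to half (quarter + half) = 24; dotted eighth = 6.
Sum: 28 + 8 + 1 + 8 + 8 + 1 + 7 + 16 + 24 + 6 = 107 thirty-second notes.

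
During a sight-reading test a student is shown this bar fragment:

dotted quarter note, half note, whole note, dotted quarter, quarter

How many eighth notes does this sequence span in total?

Convert each value to eighth notes: dotted quarter note = 3; half note = 4; whole note = 8; dotted quarter = 3; quarter = 2.
Altogether 3 + 4 + 8 + 3 + 2 = 20 eighth notes.

20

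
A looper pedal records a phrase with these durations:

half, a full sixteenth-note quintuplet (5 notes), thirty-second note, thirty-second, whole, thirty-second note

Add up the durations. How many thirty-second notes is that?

59

Express everything in thirty-second notes: half = 16; a full sixteenth-note quintuplet (5 notes) (five quintuplet sixteenths span one quarter) = 8; thirty-second note = 1; thirty-second = 1; whole = 32; thirty-second note = 1.
Total: 16 + 8 + 1 + 1 + 32 + 1 = 59 thirty-second notes.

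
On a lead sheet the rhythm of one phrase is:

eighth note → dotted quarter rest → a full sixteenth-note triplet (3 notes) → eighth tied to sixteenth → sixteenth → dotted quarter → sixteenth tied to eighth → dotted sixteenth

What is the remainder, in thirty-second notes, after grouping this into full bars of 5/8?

9

One bar of 5/8 = 20 thirty-second notes.
Convert each value to thirty-second notes: eighth note = 4; dotted quarter rest = 12; a full sixteenth-note triplet (3 notes) (three triplet sixteenths span one eighth) = 4; eighth tied to sixteenth (eighth + sixteenth) = 6; sixteenth = 2; dotted quarter = 12; sixteenth tied to eighth (sixteenth + eighth) = 6; dotted sixteenth = 3.
Adding: 4 + 12 + 4 + 6 + 2 + 12 + 6 + 3 = 49.
49 ÷ 20 = 2 complete bars with 9 thirty-second notes remaining.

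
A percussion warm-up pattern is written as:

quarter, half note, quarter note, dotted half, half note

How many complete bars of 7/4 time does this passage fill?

One bar of 7/4 = 7 quarter notes.
Express everything in quarter notes: quarter = 1; half note = 2; quarter note = 1; dotted half = 3; half note = 2.
Total: 1 + 2 + 1 + 3 + 2 = 9.
9 ÷ 7 = 1 complete bar with 2 left over.

1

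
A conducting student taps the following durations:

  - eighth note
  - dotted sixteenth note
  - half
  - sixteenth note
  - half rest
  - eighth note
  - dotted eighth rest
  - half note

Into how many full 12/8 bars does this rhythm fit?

One bar of 12/8 = 48 thirty-second notes.
Express everything in thirty-second notes: eighth note = 4; dotted sixteenth note = 3; half = 16; sixteenth note = 2; half rest = 16; eighth note = 4; dotted eighth rest = 6; half note = 16.
Adding: 4 + 3 + 16 + 2 + 16 + 4 + 6 + 16 = 67.
67 ÷ 48 = 1 complete bar with 19 left over.

1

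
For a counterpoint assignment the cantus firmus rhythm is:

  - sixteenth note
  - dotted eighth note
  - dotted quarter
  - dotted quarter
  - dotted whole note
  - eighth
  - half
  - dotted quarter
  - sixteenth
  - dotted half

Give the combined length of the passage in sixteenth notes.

In sixteenth notes: sixteenth note = 1; dotted eighth note = 3; dotted quarter = 6; dotted quarter = 6; dotted whole note = 24; eighth = 2; half = 8; dotted quarter = 6; sixteenth = 1; dotted half = 12.
Total: 1 + 3 + 6 + 6 + 24 + 2 + 8 + 6 + 1 + 12 = 69 sixteenth notes.

69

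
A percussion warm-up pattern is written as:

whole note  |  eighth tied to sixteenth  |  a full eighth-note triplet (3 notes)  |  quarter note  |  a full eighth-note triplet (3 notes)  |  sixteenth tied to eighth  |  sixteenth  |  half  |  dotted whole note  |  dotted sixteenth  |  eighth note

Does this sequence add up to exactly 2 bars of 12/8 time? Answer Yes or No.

One bar of 12/8 = 48 thirty-second notes, so 2 bars = 96.
Each duration in thirty-second notes: whole note = 32; eighth tied to sixteenth (eighth + sixteenth) = 6; a full eighth-note triplet (3 notes) (three triplet eighths span one quarter) = 8; quarter note = 8; a full eighth-note triplet (3 notes) (three triplet eighths span one quarter) = 8; sixteenth tied to eighth (sixteenth + eighth) = 6; sixteenth = 2; half = 16; dotted whole note = 48; dotted sixteenth = 3; eighth note = 4.
Sum: 32 + 6 + 8 + 8 + 8 + 6 + 2 + 16 + 48 + 3 + 4 = 141.
141 exceeds 96, so the answer is No.

No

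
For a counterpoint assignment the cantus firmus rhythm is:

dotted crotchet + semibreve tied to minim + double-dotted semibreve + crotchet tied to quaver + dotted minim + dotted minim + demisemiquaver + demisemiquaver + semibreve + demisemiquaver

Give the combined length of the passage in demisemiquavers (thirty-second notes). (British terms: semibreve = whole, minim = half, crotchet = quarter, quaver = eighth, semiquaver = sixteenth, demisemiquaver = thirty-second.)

211

Each duration in thirty-second notes: dotted crotchet = 12; semibreve tied to minim (semibreve + minim) = 48; double-dotted semibreve = 56; crotchet tied to quaver (crotchet + quaver) = 12; dotted minim = 24; dotted minim = 24; demisemiquaver = 1; demisemiquaver = 1; semibreve = 32; demisemiquaver = 1.
Adding: 12 + 48 + 56 + 12 + 24 + 24 + 1 + 1 + 32 + 1 = 211 thirty-second notes.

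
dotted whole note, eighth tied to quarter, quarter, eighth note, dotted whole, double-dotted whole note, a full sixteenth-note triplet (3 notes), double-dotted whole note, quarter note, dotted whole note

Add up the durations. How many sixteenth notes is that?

146

Convert each value to sixteenth notes: dotted whole note = 24; eighth tied to quarter (eighth + quarter) = 6; quarter = 4; eighth note = 2; dotted whole = 24; double-dotted whole note = 28; a full sixteenth-note triplet (3 notes) (three triplet sixteenths span one eighth) = 2; double-dotted whole note = 28; quarter note = 4; dotted whole note = 24.
Sum: 24 + 6 + 4 + 2 + 24 + 28 + 2 + 28 + 4 + 24 = 146 sixteenth notes.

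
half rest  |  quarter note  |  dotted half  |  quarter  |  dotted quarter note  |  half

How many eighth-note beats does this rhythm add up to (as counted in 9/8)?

21

One eighth-note beat = 2 sixteenth notes.
Express everything in sixteenth notes: half rest = 8; quarter note = 4; dotted half = 12; quarter = 4; dotted quarter note = 6; half = 8.
Adding: 8 + 4 + 12 + 4 + 6 + 8 = 42.
42 ÷ 2 = 21 beats.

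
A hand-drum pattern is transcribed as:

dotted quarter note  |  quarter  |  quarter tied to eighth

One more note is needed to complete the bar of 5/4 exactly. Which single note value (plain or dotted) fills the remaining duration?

The bar of 5/4 = 10 eighth notes.
Express everything in eighth notes: dotted quarter note = 3; quarter = 2; quarter tied to eighth (quarter + eighth) = 3.
Sum: 3 + 2 + 3 = 8.
Remaining: 10 − 8 = 2 eighth notes, which is a quarter note.

quarter note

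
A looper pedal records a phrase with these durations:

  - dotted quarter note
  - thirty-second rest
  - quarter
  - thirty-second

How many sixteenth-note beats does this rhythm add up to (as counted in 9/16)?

One sixteenth-note beat = 2 thirty-second notes.
Convert each value to thirty-second notes: dotted quarter note = 12; thirty-second rest = 1; quarter = 8; thirty-second = 1.
Sum: 12 + 1 + 8 + 1 = 22.
22 ÷ 2 = 11 beats.

11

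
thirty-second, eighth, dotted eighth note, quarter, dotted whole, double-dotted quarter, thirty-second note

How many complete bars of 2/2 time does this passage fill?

One bar of 2/2 = 32 thirty-second notes.
In thirty-second notes: thirty-second = 1; eighth = 4; dotted eighth note = 6; quarter = 8; dotted whole = 48; double-dotted quarter = 14; thirty-second note = 1.
Altogether 1 + 4 + 6 + 8 + 48 + 14 + 1 = 82.
82 ÷ 32 = 2 complete bars with 18 left over.

2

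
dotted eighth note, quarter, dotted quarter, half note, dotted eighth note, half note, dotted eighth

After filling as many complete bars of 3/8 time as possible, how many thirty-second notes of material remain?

One bar of 3/8 = 6 sixteenth notes.
Working in sixteenth notes: dotted eighth note = 3; quarter = 4; dotted quarter = 6; half note = 8; dotted eighth note = 3; half note = 8; dotted eighth = 3.
Altogether 3 + 4 + 6 + 8 + 3 + 8 + 3 = 35.
35 ÷ 6 = 5 complete bars with 5 sixteenth notes remaining = 10 thirty-second notes.

10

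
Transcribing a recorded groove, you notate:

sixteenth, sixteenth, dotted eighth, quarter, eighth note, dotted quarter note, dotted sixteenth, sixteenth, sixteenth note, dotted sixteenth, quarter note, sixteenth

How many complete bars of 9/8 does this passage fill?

One bar of 9/8 = 36 thirty-second notes.
Each duration in thirty-second notes: sixteenth = 2; sixteenth = 2; dotted eighth = 6; quarter = 8; eighth note = 4; dotted quarter note = 12; dotted sixteenth = 3; sixteenth = 2; sixteenth note = 2; dotted sixteenth = 3; quarter note = 8; sixteenth = 2.
Total: 2 + 2 + 6 + 8 + 4 + 12 + 3 + 2 + 2 + 3 + 8 + 2 = 54.
54 ÷ 36 = 1 complete bar with 18 left over.

1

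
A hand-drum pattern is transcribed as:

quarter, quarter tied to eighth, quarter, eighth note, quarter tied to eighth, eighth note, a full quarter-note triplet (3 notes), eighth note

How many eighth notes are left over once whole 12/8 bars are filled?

One bar of 12/8 = 12 eighth notes.
Working in eighth notes: quarter = 2; quarter tied to eighth (quarter + eighth) = 3; quarter = 2; eighth note = 1; quarter tied to eighth (quarter + eighth) = 3; eighth note = 1; a full quarter-note triplet (3 notes) (three triplet quarters span one half) = 4; eighth note = 1.
Altogether 2 + 3 + 2 + 1 + 3 + 1 + 4 + 1 = 17.
17 ÷ 12 = 1 complete bar with 5 eighth notes remaining.

5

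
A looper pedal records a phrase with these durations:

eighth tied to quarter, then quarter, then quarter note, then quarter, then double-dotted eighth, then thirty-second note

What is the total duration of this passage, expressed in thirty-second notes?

44

Convert each value to thirty-second notes: eighth tied to quarter (eighth + quarter) = 12; quarter = 8; quarter note = 8; quarter = 8; double-dotted eighth = 7; thirty-second note = 1.
Total: 12 + 8 + 8 + 8 + 7 + 1 = 44 thirty-second notes.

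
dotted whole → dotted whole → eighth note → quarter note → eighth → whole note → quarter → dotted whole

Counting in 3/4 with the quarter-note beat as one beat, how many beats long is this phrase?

One quarter-note beat = 2 eighth notes.
Each duration in eighth notes: dotted whole = 12; dotted whole = 12; eighth note = 1; quarter note = 2; eighth = 1; whole note = 8; quarter = 2; dotted whole = 12.
Altogether 12 + 12 + 1 + 2 + 1 + 8 + 2 + 12 = 50.
50 ÷ 2 = 25 beats.

25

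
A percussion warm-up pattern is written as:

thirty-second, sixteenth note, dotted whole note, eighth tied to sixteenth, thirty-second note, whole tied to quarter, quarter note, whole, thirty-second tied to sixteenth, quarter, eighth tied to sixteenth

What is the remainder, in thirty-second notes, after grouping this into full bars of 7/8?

One bar of 7/8 = 28 thirty-second notes.
Convert each value to thirty-second notes: thirty-second = 1; sixteenth note = 2; dotted whole note = 48; eighth tied to sixteenth (eighth + sixteenth) = 6; thirty-second note = 1; whole tied to quarter (whole + quarter) = 40; quarter note = 8; whole = 32; thirty-second tied to sixteenth (thirty-second + sixteenth) = 3; quarter = 8; eighth tied to sixteenth (eighth + sixteenth) = 6.
Adding: 1 + 2 + 48 + 6 + 1 + 40 + 8 + 32 + 3 + 8 + 6 = 155.
155 ÷ 28 = 5 complete bars with 15 thirty-second notes remaining.

15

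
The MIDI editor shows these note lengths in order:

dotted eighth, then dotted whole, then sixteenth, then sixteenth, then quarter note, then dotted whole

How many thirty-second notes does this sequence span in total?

114

In thirty-second notes: dotted eighth = 6; dotted whole = 48; sixteenth = 2; sixteenth = 2; quarter note = 8; dotted whole = 48.
Total: 6 + 48 + 2 + 2 + 8 + 48 = 114 thirty-second notes.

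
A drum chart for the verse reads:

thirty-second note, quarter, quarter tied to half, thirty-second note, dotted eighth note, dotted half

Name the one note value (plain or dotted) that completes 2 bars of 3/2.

2 bars of 3/2 = 96 thirty-second notes.
Express everything in thirty-second notes: thirty-second note = 1; quarter = 8; quarter tied to half (quarter + half) = 24; thirty-second note = 1; dotted eighth note = 6; dotted half = 24.
Sum: 1 + 8 + 24 + 1 + 6 + 24 = 64.
Remaining: 96 − 64 = 32 thirty-second notes, which is a whole note.

whole note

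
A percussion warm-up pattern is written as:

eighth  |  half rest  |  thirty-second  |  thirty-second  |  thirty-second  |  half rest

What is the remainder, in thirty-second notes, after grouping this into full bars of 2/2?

7

One bar of 2/2 = 32 thirty-second notes.
Working in thirty-second notes: eighth = 4; half rest = 16; thirty-second = 1; thirty-second = 1; thirty-second = 1; half rest = 16.
Adding: 4 + 16 + 1 + 1 + 1 + 16 = 39.
39 ÷ 32 = 1 complete bar with 7 thirty-second notes remaining.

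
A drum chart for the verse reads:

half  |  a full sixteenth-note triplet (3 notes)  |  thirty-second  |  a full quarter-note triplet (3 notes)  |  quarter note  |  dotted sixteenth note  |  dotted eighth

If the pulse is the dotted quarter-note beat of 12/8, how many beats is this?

4.5

One dotted quarter-note beat = 12 thirty-second notes.
In thirty-second notes: half = 16; a full sixteenth-note triplet (3 notes) (three triplet sixteenths span one eighth) = 4; thirty-second = 1; a full quarter-note triplet (3 notes) (three triplet quarters span one half) = 16; quarter note = 8; dotted sixteenth note = 3; dotted eighth = 6.
Altogether 16 + 4 + 1 + 16 + 8 + 3 + 6 = 54.
54 ÷ 12 = 4.5 beats.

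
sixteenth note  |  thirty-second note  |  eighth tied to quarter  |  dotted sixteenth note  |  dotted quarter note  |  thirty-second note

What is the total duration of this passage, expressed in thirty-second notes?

31

Each duration in thirty-second notes: sixteenth note = 2; thirty-second note = 1; eighth tied to quarter (eighth + quarter) = 12; dotted sixteenth note = 3; dotted quarter note = 12; thirty-second note = 1.
Adding: 2 + 1 + 12 + 3 + 12 + 1 = 31 thirty-second notes.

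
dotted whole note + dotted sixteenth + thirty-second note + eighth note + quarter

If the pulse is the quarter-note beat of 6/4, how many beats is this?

8

One quarter-note beat = 8 thirty-second notes.
Convert each value to thirty-second notes: dotted whole note = 48; dotted sixteenth = 3; thirty-second note = 1; eighth note = 4; quarter = 8.
Altogether 48 + 3 + 1 + 4 + 8 = 64.
64 ÷ 8 = 8 beats.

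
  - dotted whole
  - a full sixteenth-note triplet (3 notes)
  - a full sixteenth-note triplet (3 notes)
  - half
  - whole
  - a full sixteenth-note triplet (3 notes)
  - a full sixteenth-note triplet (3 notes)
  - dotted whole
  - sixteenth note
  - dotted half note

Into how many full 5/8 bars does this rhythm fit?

One bar of 5/8 = 10 sixteenth notes.
Each duration in sixteenth notes: dotted whole = 24; a full sixteenth-note triplet (3 notes) (three triplet sixteenths span one eighth) = 2; a full sixteenth-note triplet (3 notes) (three triplet sixteenths span one eighth) = 2; half = 8; whole = 16; a full sixteenth-note triplet (3 notes) (three triplet sixteenths span one eighth) = 2; a full sixteenth-note triplet (3 notes) (three triplet sixteenths span one eighth) = 2; dotted whole = 24; sixteenth note = 1; dotted half note = 12.
Adding: 24 + 2 + 2 + 8 + 16 + 2 + 2 + 24 + 1 + 12 = 93.
93 ÷ 10 = 9 complete bars with 3 left over.

9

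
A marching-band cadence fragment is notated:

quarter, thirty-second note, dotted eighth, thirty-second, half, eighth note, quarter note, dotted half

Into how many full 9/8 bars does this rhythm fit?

1

One bar of 9/8 = 36 thirty-second notes.
Convert each value to thirty-second notes: quarter = 8; thirty-second note = 1; dotted eighth = 6; thirty-second = 1; half = 16; eighth note = 4; quarter note = 8; dotted half = 24.
Total: 8 + 1 + 6 + 1 + 16 + 4 + 8 + 24 = 68.
68 ÷ 36 = 1 complete bar with 32 left over.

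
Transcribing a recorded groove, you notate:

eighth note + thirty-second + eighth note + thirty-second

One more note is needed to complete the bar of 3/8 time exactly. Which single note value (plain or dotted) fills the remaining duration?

The bar of 3/8 = 12 thirty-second notes.
In thirty-second notes: eighth note = 4; thirty-second = 1; eighth note = 4; thirty-second = 1.
Total: 4 + 1 + 4 + 1 = 10.
Remaining: 12 − 10 = 2 thirty-second notes, which is a sixteenth note.

sixteenth note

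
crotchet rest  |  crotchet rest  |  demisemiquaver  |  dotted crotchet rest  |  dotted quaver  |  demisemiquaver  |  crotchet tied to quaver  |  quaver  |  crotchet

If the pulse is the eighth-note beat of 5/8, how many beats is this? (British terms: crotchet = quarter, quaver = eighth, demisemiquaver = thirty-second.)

15

One eighth-note beat = 4 thirty-second notes.
In thirty-second notes: crotchet rest = 8; crotchet rest = 8; demisemiquaver = 1; dotted crotchet rest = 12; dotted quaver = 6; demisemiquaver = 1; crotchet tied to quaver (crotchet + quaver) = 12; quaver = 4; crotchet = 8.
Total: 8 + 8 + 1 + 12 + 6 + 1 + 12 + 4 + 8 = 60.
60 ÷ 4 = 15 beats.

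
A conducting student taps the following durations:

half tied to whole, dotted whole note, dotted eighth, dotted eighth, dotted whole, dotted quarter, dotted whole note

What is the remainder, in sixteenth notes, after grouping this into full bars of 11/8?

20

One bar of 11/8 = 22 sixteenth notes.
Each duration in sixteenth notes: half tied to whole (half + whole) = 24; dotted whole note = 24; dotted eighth = 3; dotted eighth = 3; dotted whole = 24; dotted quarter = 6; dotted whole note = 24.
Total: 24 + 24 + 3 + 3 + 24 + 6 + 24 = 108.
108 ÷ 22 = 4 complete bars with 20 sixteenth notes remaining.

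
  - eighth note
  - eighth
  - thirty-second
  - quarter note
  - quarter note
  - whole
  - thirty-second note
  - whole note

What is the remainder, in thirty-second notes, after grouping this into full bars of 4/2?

One bar of 4/2 = 64 thirty-second notes.
In thirty-second notes: eighth note = 4; eighth = 4; thirty-second = 1; quarter note = 8; quarter note = 8; whole = 32; thirty-second note = 1; whole note = 32.
Adding: 4 + 4 + 1 + 8 + 8 + 32 + 1 + 32 = 90.
90 ÷ 64 = 1 complete bar with 26 thirty-second notes remaining.

26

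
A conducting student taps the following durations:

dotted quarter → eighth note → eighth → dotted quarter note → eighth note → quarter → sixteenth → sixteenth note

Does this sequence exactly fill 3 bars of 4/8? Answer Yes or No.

Yes

One bar of 4/8 = 8 sixteenth notes, so 3 bars = 24.
Each duration in sixteenth notes: dotted quarter = 6; eighth note = 2; eighth = 2; dotted quarter note = 6; eighth note = 2; quarter = 4; sixteenth = 1; sixteenth note = 1.
Altogether 6 + 2 + 2 + 6 + 2 + 4 + 1 + 1 = 24.
24 equals 24, so the answer is Yes.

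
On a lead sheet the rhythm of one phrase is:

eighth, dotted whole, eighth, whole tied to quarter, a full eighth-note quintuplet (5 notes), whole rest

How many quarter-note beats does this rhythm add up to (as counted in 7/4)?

One quarter-note beat = 2 eighth notes.
Convert each value to eighth notes: eighth = 1; dotted whole = 12; eighth = 1; whole tied to quarter (whole + quarter) = 10; a full eighth-note quintuplet (5 notes) (five quintuplet eighths span one half) = 4; whole rest = 8.
Sum: 1 + 12 + 1 + 10 + 4 + 8 = 36.
36 ÷ 2 = 18 beats.

18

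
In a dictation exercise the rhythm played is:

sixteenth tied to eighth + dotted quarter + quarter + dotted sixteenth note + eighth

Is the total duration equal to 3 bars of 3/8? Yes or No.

No

One bar of 3/8 = 12 thirty-second notes, so 3 bars = 36.
In thirty-second notes: sixteenth tied to eighth (sixteenth + eighth) = 6; dotted quarter = 12; quarter = 8; dotted sixteenth note = 3; eighth = 4.
Altogether 6 + 12 + 8 + 3 + 4 = 33.
33 falls short of 36, so the answer is No.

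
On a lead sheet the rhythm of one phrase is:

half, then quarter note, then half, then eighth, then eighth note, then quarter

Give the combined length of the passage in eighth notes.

14

Working in eighth notes: half = 4; quarter note = 2; half = 4; eighth = 1; eighth note = 1; quarter = 2.
Total: 4 + 2 + 4 + 1 + 1 + 2 = 14 eighth notes.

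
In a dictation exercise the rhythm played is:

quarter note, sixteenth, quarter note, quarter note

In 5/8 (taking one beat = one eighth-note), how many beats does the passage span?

6.5

One eighth-note beat = 2 sixteenth notes.
Working in sixteenth notes: quarter note = 4; sixteenth = 1; quarter note = 4; quarter note = 4.
Total: 4 + 1 + 4 + 4 = 13.
13 ÷ 2 = 6.5 beats.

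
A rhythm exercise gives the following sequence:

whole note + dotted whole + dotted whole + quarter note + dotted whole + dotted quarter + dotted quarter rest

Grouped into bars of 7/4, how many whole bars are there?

3

One bar of 7/4 = 14 eighth notes.
Convert each value to eighth notes: whole note = 8; dotted whole = 12; dotted whole = 12; quarter note = 2; dotted whole = 12; dotted quarter = 3; dotted quarter rest = 3.
Sum: 8 + 12 + 12 + 2 + 12 + 3 + 3 = 52.
52 ÷ 14 = 3 complete bars with 10 left over.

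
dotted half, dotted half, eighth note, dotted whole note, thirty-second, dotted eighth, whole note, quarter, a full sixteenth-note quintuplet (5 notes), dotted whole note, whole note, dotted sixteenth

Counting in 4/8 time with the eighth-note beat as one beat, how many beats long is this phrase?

59.5

One eighth-note beat = 4 thirty-second notes.
In thirty-second notes: dotted half = 24; dotted half = 24; eighth note = 4; dotted whole note = 48; thirty-second = 1; dotted eighth = 6; whole note = 32; quarter = 8; a full sixteenth-note quintuplet (5 notes) (five quintuplet sixteenths span one quarter) = 8; dotted whole note = 48; whole note = 32; dotted sixteenth = 3.
Altogether 24 + 24 + 4 + 48 + 1 + 6 + 32 + 8 + 8 + 48 + 32 + 3 = 238.
238 ÷ 4 = 59.5 beats.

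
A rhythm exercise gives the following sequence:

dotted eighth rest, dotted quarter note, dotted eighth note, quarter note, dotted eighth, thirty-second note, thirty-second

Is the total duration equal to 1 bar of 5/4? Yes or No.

One bar of 5/4 = 40 thirty-second notes.
Working in thirty-second notes: dotted eighth rest = 6; dotted quarter note = 12; dotted eighth note = 6; quarter note = 8; dotted eighth = 6; thirty-second note = 1; thirty-second = 1.
Altogether 6 + 12 + 6 + 8 + 6 + 1 + 1 = 40.
40 equals 40, so the answer is Yes.

Yes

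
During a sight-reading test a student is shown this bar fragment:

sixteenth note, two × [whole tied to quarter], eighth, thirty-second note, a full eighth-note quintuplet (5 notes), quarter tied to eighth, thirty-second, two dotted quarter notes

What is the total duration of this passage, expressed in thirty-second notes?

140

Express everything in thirty-second notes: sixteenth note = 2; whole tied to quarter (whole + quarter) = 40; whole tied to quarter (whole + quarter) = 40; eighth = 4; thirty-second note = 1; a full eighth-note quintuplet (5 notes) (five quintuplet eighths span one half) = 16; quarter tied to eighth (quarter + eighth) = 12; thirty-second = 1; dotted quarter note = 12; dotted quarter note = 12.
Total: 2 + 40 + 40 + 4 + 1 + 16 + 12 + 1 + 12 + 12 = 140 thirty-second notes.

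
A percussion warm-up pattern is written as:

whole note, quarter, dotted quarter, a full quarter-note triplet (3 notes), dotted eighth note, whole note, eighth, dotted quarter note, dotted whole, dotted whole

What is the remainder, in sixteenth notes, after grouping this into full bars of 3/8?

One bar of 3/8 = 6 sixteenth notes.
Express everything in sixteenth notes: whole note = 16; quarter = 4; dotted quarter = 6; a full quarter-note triplet (3 notes) (three triplet quarters span one half) = 8; dotted eighth note = 3; whole note = 16; eighth = 2; dotted quarter note = 6; dotted whole = 24; dotted whole = 24.
Total: 16 + 4 + 6 + 8 + 3 + 16 + 2 + 6 + 24 + 24 = 109.
109 ÷ 6 = 18 complete bars with 1 sixteenth note remaining.

1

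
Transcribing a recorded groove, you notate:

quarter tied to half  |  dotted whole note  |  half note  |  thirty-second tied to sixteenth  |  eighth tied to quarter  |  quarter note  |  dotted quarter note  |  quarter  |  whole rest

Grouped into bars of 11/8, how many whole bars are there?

One bar of 11/8 = 44 thirty-second notes.
Working in thirty-second notes: quarter tied to half (quarter + half) = 24; dotted whole note = 48; half note = 16; thirty-second tied to sixteenth (thirty-second + sixteenth) = 3; eighth tied to quarter (eighth + quarter) = 12; quarter note = 8; dotted quarter note = 12; quarter = 8; whole rest = 32.
Total: 24 + 48 + 16 + 3 + 12 + 8 + 12 + 8 + 32 = 163.
163 ÷ 44 = 3 complete bars with 31 left over.

3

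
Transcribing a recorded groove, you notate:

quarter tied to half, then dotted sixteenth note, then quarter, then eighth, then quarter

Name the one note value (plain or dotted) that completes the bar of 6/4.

The bar of 6/4 = 48 thirty-second notes.
Express everything in thirty-second notes: quarter tied to half (quarter + half) = 24; dotted sixteenth note = 3; quarter = 8; eighth = 4; quarter = 8.
Adding: 24 + 3 + 8 + 4 + 8 = 47.
Remaining: 48 − 47 = 1 thirty-second note, which is a thirty-second note.

thirty-second note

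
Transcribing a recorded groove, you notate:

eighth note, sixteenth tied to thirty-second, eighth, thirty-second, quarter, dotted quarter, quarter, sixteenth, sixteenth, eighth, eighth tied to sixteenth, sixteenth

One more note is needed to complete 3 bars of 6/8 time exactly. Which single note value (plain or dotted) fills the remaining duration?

3 bars of 6/8 = 72 thirty-second notes.
Express everything in thirty-second notes: eighth note = 4; sixteenth tied to thirty-second (sixteenth + thirty-second) = 3; eighth = 4; thirty-second = 1; quarter = 8; dotted quarter = 12; quarter = 8; sixteenth = 2; sixteenth = 2; eighth = 4; eighth tied to sixteenth (eighth + sixteenth) = 6; sixteenth = 2.
Adding: 4 + 3 + 4 + 1 + 8 + 12 + 8 + 2 + 2 + 4 + 6 + 2 = 56.
Remaining: 72 − 56 = 16 thirty-second notes, which is a half note.

half note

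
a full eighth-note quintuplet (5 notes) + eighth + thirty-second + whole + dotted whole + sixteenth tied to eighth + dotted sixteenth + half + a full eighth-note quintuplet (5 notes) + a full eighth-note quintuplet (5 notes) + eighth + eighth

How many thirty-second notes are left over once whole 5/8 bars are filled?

One bar of 5/8 = 20 thirty-second notes.
In thirty-second notes: a full eighth-note quintuplet (5 notes) (five quintuplet eighths span one half) = 16; eighth = 4; thirty-second = 1; whole = 32; dotted whole = 48; sixteenth tied to eighth (sixteenth + eighth) = 6; dotted sixteenth = 3; half = 16; a full eighth-note quintuplet (5 notes) (five quintuplet eighths span one half) = 16; a full eighth-note quintuplet (5 notes) (five quintuplet eighths span one half) = 16; eighth = 4; eighth = 4.
Sum: 16 + 4 + 1 + 32 + 48 + 6 + 3 + 16 + 16 + 16 + 4 + 4 = 166.
166 ÷ 20 = 8 complete bars with 6 thirty-second notes remaining.

6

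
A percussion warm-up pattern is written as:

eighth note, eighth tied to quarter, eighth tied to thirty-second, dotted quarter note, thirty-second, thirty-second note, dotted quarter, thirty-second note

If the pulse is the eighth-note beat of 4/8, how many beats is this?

12

One eighth-note beat = 4 thirty-second notes.
Each duration in thirty-second notes: eighth note = 4; eighth tied to quarter (eighth + quarter) = 12; eighth tied to thirty-second (eighth + thirty-second) = 5; dotted quarter note = 12; thirty-second = 1; thirty-second note = 1; dotted quarter = 12; thirty-second note = 1.
Total: 4 + 12 + 5 + 12 + 1 + 1 + 12 + 1 = 48.
48 ÷ 4 = 12 beats.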